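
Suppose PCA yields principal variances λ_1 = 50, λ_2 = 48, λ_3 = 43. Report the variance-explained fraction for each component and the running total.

Step 1 — total variance = trace(Sigma) = Σ λ_i = 50 + 48 + 43 = 141.

Step 2 — fraction explained by component i = λ_i / Σ λ:
  PC1: 50/141 = 0.3546
  PC2: 48/141 = 0.3404
  PC3: 43/141 = 0.305

Step 3 — cumulative fraction after k components = (λ_1 + ... + λ_k) / Σ λ:
  k = 1: 50/141 = 0.3546
  k = 2: (50 + 48)/141 = 98/141 = 0.695
  k = 3: (50 + 48 + 43)/141 = 141/141 = 1

Summary (fraction, with percent):

explained: PC1 0.3546 (35.46%), PC2 0.3404 (34.04%), PC3 0.305 (30.5%);  cumulative: 0.3546, 0.695, 1


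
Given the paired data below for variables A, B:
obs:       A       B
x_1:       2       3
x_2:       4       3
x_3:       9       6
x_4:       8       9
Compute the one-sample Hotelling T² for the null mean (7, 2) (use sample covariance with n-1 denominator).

Step 1 — sample mean vector:
  mean(A) = (2 + 4 + 9 + 8) / 4 = 23/4 = 5.75
  mean(B) = (3 + 3 + 6 + 9) / 4 = 21/4 = 5.25
  x̄ = (5.75, 5.25),  deviation x̄ - mu_0 = (5.75, 5.25) - (7, 2) = (-1.25, 3.25).

Step 2 — sample covariance matrix, S[i,j] = (1/(n-1)) · Σ_k (x_{k,i} - mean_i) · (x_{k,j} - mean_j), divisor n-1 = 3:
  S[A,A] = ((-3.75)·(-3.75) + (-1.75)·(-1.75) + (3.25)·(3.25) + (2.25)·(2.25)) / 3 = 32.75/3 = 10.9167
  S[A,B] = ((-3.75)·(-2.25) + (-1.75)·(-2.25) + (3.25)·(0.75) + (2.25)·(3.75)) / 3 = 23.25/3 = 7.75
  S[B,B] = ((-2.25)·(-2.25) + (-2.25)·(-2.25) + (0.75)·(0.75) + (3.75)·(3.75)) / 3 = 24.75/3 = 8.25
  S = [[10.9167, 7.75],
 [7.75, 8.25]].

Step 3 — invert S. det(S) = 10.9167·8.25 - (7.75)² = 30.
  S^{-1} = (1/det) · [[d, -b], [-b, a]] = [[0.275, -0.2583],
 [-0.2583, 0.3639]].

Step 4 — quadratic form (x̄ - mu_0)^T · S^{-1} · (x̄ - mu_0):
  S^{-1} · (x̄ - mu_0) = (-1.1833, 1.5056),
  (x̄ - mu_0)^T · [...] = (-1.25)·(-1.1833) + (3.25)·(1.5056) = 6.3722.

Step 5 — scale by n: T² = 4 · 6.3722 = 25.4889.

T² ≈ 25.4889


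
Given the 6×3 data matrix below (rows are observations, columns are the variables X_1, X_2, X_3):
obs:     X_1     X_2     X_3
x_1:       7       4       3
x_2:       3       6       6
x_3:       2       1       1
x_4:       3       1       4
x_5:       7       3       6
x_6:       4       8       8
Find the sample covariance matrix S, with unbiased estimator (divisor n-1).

Step 1 — column means:
  mean(X_1) = (7 + 3 + 2 + 3 + 7 + 4) / 6 = 26/6 = 4.3333
  mean(X_2) = (4 + 6 + 1 + 1 + 3 + 8) / 6 = 23/6 = 3.8333
  mean(X_3) = (3 + 6 + 1 + 4 + 6 + 8) / 6 = 28/6 = 4.6667

Step 2 — sample covariance S[i,j] = (1/(n-1)) · Σ_k (x_{k,i} - mean_i) · (x_{k,j} - mean_j), with n-1 = 5.
  S[X_1,X_1] = ((2.6667)·(2.6667) + (-1.3333)·(-1.3333) + (-2.3333)·(-2.3333) + (-1.3333)·(-1.3333) + (2.6667)·(2.6667) + (-0.3333)·(-0.3333)) / 5 = 23.3333/5 = 4.6667
  S[X_1,X_2] = ((2.6667)·(0.1667) + (-1.3333)·(2.1667) + (-2.3333)·(-2.8333) + (-1.3333)·(-2.8333) + (2.6667)·(-0.8333) + (-0.3333)·(4.1667)) / 5 = 4.3333/5 = 0.8667
  S[X_1,X_3] = ((2.6667)·(-1.6667) + (-1.3333)·(1.3333) + (-2.3333)·(-3.6667) + (-1.3333)·(-0.6667) + (2.6667)·(1.3333) + (-0.3333)·(3.3333)) / 5 = 5.6667/5 = 1.1333
  S[X_2,X_2] = ((0.1667)·(0.1667) + (2.1667)·(2.1667) + (-2.8333)·(-2.8333) + (-2.8333)·(-2.8333) + (-0.8333)·(-0.8333) + (4.1667)·(4.1667)) / 5 = 38.8333/5 = 7.7667
  S[X_2,X_3] = ((0.1667)·(-1.6667) + (2.1667)·(1.3333) + (-2.8333)·(-3.6667) + (-2.8333)·(-0.6667) + (-0.8333)·(1.3333) + (4.1667)·(3.3333)) / 5 = 27.6667/5 = 5.5333
  S[X_3,X_3] = ((-1.6667)·(-1.6667) + (1.3333)·(1.3333) + (-3.6667)·(-3.6667) + (-0.6667)·(-0.6667) + (1.3333)·(1.3333) + (3.3333)·(3.3333)) / 5 = 31.3333/5 = 6.2667

S is symmetric (S[j,i] = S[i,j]). Assembling:

S = [[4.6667, 0.8667, 1.1333],
 [0.8667, 7.7667, 5.5333],
 [1.1333, 5.5333, 6.2667]]


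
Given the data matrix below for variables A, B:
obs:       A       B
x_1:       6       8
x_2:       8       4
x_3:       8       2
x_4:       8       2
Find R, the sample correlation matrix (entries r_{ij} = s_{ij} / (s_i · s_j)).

Step 1 — column means:
  mean(A) = (6 + 8 + 8 + 8) / 4 = 30/4 = 7.5
  mean(B) = (8 + 4 + 2 + 2) / 4 = 16/4 = 4

Step 2 — sample variances and covariances s[i,j] = (1/(n-1)) · Σ_k (x_{k,i} - mean_i) · (x_{k,j} - mean_j), with n-1 = 3:
  s[A,A] = ((-1.5)·(-1.5) + (0.5)·(0.5) + (0.5)·(0.5) + (0.5)·(0.5)) / 3 = 3/3 = 1
  s[A,B] = ((-1.5)·(4) + (0.5)·(0) + (0.5)·(-2) + (0.5)·(-2)) / 3 = -8/3 = -2.6667
  s[B,B] = ((4)·(4) + (0)·(0) + (-2)·(-2) + (-2)·(-2)) / 3 = 24/3 = 8
  Sample standard deviations s_i = √(s[i,i]):
  s(A) = √(1) = 1
  s(B) = √(8) = 2.8284

Step 3 — r_{ij} = s_{ij} / (s_i · s_j):
  r[A,A] = 1 (diagonal).
  r[A,B] = -2.6667 / (1 · 2.8284) = -2.6667 / 2.8284 = -0.9428
  r[B,B] = 1 (diagonal).

R is symmetric with unit diagonal. Assembling:

R = [[1, -0.9428],
 [-0.9428, 1]]


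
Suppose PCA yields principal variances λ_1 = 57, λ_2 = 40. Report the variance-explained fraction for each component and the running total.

Step 1 — total variance = trace(Sigma) = Σ λ_i = 57 + 40 = 97.

Step 2 — fraction explained by component i = λ_i / Σ λ:
  PC1: 57/97 = 0.5876
  PC2: 40/97 = 0.4124

Step 3 — cumulative fraction after k components = (λ_1 + ... + λ_k) / Σ λ:
  k = 1: 57/97 = 0.5876
  k = 2: (57 + 40)/97 = 97/97 = 1

Summary (fraction, with percent):

explained: PC1 0.5876 (58.76%), PC2 0.4124 (41.24%);  cumulative: 0.5876, 1


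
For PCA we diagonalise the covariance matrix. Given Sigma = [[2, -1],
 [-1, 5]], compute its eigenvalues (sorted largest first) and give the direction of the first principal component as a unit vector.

Step 1 — characteristic polynomial of 2×2 Sigma:
  det(Sigma - λI) = λ² - trace · λ + det = 0.
  trace = 2 + 5 = 7, det = 2·5 - (-1)² = 9.
Step 2 — discriminant:
  Δ = trace² - 4·det = 49 - 36 = 13.
Step 3 — eigenvalues:
  λ = (trace ± √Δ)/2 = (7 ± 3.6056)/2,
  λ_1 = 5.3028,  λ_2 = 1.6972.

Step 4 — unit eigenvector for λ_1: solve (Sigma - λ_1 I)v = 0. First row:
  (2 - 5.3028)·v_x + (-1)·v_y = 0, i.e. (-3.3028)·v_x + (-1)·v_y = 0,
  so v ∝ (b, λ_1 - a) = (-1, 3.3028); multiply by -1 so the first entry is positive: u = (1, -3.3028).
  ||u|| = √((1)² + (-3.3028)²) = √(11.9083) ≈ 3.4508,
  v_1 = u/||u|| ≈ (0.2898, -0.9571) (||v_1|| = 1).

λ_1 = 5.3028,  λ_2 = 1.6972;  v_1 ≈ (0.2898, -0.9571)


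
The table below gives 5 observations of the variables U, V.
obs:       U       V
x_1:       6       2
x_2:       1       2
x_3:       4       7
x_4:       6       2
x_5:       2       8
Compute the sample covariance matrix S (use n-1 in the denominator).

Step 1 — column means:
  mean(U) = (6 + 1 + 4 + 6 + 2) / 5 = 19/5 = 3.8
  mean(V) = (2 + 2 + 7 + 2 + 8) / 5 = 21/5 = 4.2

Step 2 — sample covariance S[i,j] = (1/(n-1)) · Σ_k (x_{k,i} - mean_i) · (x_{k,j} - mean_j), with n-1 = 4.
  S[U,U] = ((2.2)·(2.2) + (-2.8)·(-2.8) + (0.2)·(0.2) + (2.2)·(2.2) + (-1.8)·(-1.8)) / 4 = 20.8/4 = 5.2
  S[U,V] = ((2.2)·(-2.2) + (-2.8)·(-2.2) + (0.2)·(2.8) + (2.2)·(-2.2) + (-1.8)·(3.8)) / 4 = -9.8/4 = -2.45
  S[V,V] = ((-2.2)·(-2.2) + (-2.2)·(-2.2) + (2.8)·(2.8) + (-2.2)·(-2.2) + (3.8)·(3.8)) / 4 = 36.8/4 = 9.2

S is symmetric (S[j,i] = S[i,j]). Assembling:

S = [[5.2, -2.45],
 [-2.45, 9.2]]


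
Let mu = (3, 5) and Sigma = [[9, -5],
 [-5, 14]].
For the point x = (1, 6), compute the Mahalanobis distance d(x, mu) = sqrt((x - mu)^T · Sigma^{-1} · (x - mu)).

Step 1 — centre the observation: (x - mu) = (-2, 1).

Step 2 — invert Sigma. det(Sigma) = 9·14 - (-5)² = 101.
  Sigma^{-1} = (1/det) · [[d, -b], [-b, a]] = [[0.1386, 0.0495],
 [0.0495, 0.0891]].

Step 3 — form the quadratic (x - mu)^T · Sigma^{-1} · (x - mu):
  Sigma^{-1} · (x - mu) = (-0.2277, -0.0099).
  (x - mu)^T · [Sigma^{-1} · (x - mu)] = (-2)·(-0.2277) + (1)·(-0.0099) = 0.4455.

Step 4 — take square root: d = √(0.4455) ≈ 0.6675.

d(x, mu) = √(0.4455) ≈ 0.6675


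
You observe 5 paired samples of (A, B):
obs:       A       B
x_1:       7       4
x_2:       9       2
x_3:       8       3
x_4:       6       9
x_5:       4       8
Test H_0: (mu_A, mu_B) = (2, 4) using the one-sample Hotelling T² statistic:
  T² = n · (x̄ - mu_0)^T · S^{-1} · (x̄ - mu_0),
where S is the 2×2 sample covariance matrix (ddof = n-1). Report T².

Step 1 — sample mean vector:
  mean(A) = (7 + 9 + 8 + 6 + 4) / 5 = 34/5 = 6.8
  mean(B) = (4 + 2 + 3 + 9 + 8) / 5 = 26/5 = 5.2
  x̄ = (6.8, 5.2),  deviation x̄ - mu_0 = (6.8, 5.2) - (2, 4) = (4.8, 1.2).

Step 2 — sample covariance matrix, S[i,j] = (1/(n-1)) · Σ_k (x_{k,i} - mean_i) · (x_{k,j} - mean_j), divisor n-1 = 4:
  S[A,A] = ((0.2)·(0.2) + (2.2)·(2.2) + (1.2)·(1.2) + (-0.8)·(-0.8) + (-2.8)·(-2.8)) / 4 = 14.8/4 = 3.7
  S[A,B] = ((0.2)·(-1.2) + (2.2)·(-3.2) + (1.2)·(-2.2) + (-0.8)·(3.8) + (-2.8)·(2.8)) / 4 = -20.8/4 = -5.2
  S[B,B] = ((-1.2)·(-1.2) + (-3.2)·(-3.2) + (-2.2)·(-2.2) + (3.8)·(3.8) + (2.8)·(2.8)) / 4 = 38.8/4 = 9.7
  S = [[3.7, -5.2],
 [-5.2, 9.7]].

Step 3 — invert S. det(S) = 3.7·9.7 - (-5.2)² = 8.85.
  S^{-1} = (1/det) · [[d, -b], [-b, a]] = [[1.096, 0.5876],
 [0.5876, 0.4181]].

Step 4 — quadratic form (x̄ - mu_0)^T · S^{-1} · (x̄ - mu_0):
  S^{-1} · (x̄ - mu_0) = (5.9661, 3.322),
  (x̄ - mu_0)^T · [...] = (4.8)·(5.9661) + (1.2)·(3.322) = 32.6237.

Step 5 — scale by n: T² = 5 · 32.6237 = 163.1186.

T² ≈ 163.1186


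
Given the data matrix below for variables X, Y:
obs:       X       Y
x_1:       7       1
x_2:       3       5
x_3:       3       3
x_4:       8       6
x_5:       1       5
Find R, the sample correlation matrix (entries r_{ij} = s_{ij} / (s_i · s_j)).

Step 1 — column means:
  mean(X) = (7 + 3 + 3 + 8 + 1) / 5 = 22/5 = 4.4
  mean(Y) = (1 + 5 + 3 + 6 + 5) / 5 = 20/5 = 4

Step 2 — sample variances and covariances s[i,j] = (1/(n-1)) · Σ_k (x_{k,i} - mean_i) · (x_{k,j} - mean_j), with n-1 = 4:
  s[X,X] = ((2.6)·(2.6) + (-1.4)·(-1.4) + (-1.4)·(-1.4) + (3.6)·(3.6) + (-3.4)·(-3.4)) / 4 = 35.2/4 = 8.8
  s[X,Y] = ((2.6)·(-3) + (-1.4)·(1) + (-1.4)·(-1) + (3.6)·(2) + (-3.4)·(1)) / 4 = -4/4 = -1
  s[Y,Y] = ((-3)·(-3) + (1)·(1) + (-1)·(-1) + (2)·(2) + (1)·(1)) / 4 = 16/4 = 4
  Sample standard deviations s_i = √(s[i,i]):
  s(X) = √(8.8) = 2.9665
  s(Y) = √(4) = 2

Step 3 — r_{ij} = s_{ij} / (s_i · s_j):
  r[X,X] = 1 (diagonal).
  r[X,Y] = -1 / (2.9665 · 2) = -1 / 5.933 = -0.1685
  r[Y,Y] = 1 (diagonal).

R is symmetric with unit diagonal. Assembling:

R = [[1, -0.1685],
 [-0.1685, 1]]


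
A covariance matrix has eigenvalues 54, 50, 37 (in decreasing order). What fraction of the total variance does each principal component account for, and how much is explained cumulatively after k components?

Step 1 — total variance = trace(Sigma) = Σ λ_i = 54 + 50 + 37 = 141.

Step 2 — fraction explained by component i = λ_i / Σ λ:
  PC1: 54/141 = 0.383
  PC2: 50/141 = 0.3546
  PC3: 37/141 = 0.2624

Step 3 — cumulative fraction after k components = (λ_1 + ... + λ_k) / Σ λ:
  k = 1: 54/141 = 0.383
  k = 2: (54 + 50)/141 = 104/141 = 0.7376
  k = 3: (54 + 50 + 37)/141 = 141/141 = 1

Summary (fraction, with percent):

explained: PC1 0.383 (38.3%), PC2 0.3546 (35.46%), PC3 0.2624 (26.24%);  cumulative: 0.383, 0.7376, 1


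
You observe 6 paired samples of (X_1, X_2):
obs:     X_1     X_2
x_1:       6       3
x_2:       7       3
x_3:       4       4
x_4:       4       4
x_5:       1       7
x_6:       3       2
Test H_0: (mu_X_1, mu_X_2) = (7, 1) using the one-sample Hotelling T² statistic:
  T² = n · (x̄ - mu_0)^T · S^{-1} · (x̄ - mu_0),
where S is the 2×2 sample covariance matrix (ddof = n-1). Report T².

Step 1 — sample mean vector:
  mean(X_1) = (6 + 7 + 4 + 4 + 1 + 3) / 6 = 25/6 = 4.1667
  mean(X_2) = (3 + 3 + 4 + 4 + 7 + 2) / 6 = 23/6 = 3.8333
  x̄ = (4.1667, 3.8333),  deviation x̄ - mu_0 = (4.1667, 3.8333) - (7, 1) = (-2.8333, 2.8333).

Step 2 — sample covariance matrix, S[i,j] = (1/(n-1)) · Σ_k (x_{k,i} - mean_i) · (x_{k,j} - mean_j), divisor n-1 = 5:
  S[X_1,X_1] = ((1.8333)·(1.8333) + (2.8333)·(2.8333) + (-0.1667)·(-0.1667) + (-0.1667)·(-0.1667) + (-3.1667)·(-3.1667) + (-1.1667)·(-1.1667)) / 5 = 22.8333/5 = 4.5667
  S[X_1,X_2] = ((1.8333)·(-0.8333) + (2.8333)·(-0.8333) + (-0.1667)·(0.1667) + (-0.1667)·(0.1667) + (-3.1667)·(3.1667) + (-1.1667)·(-1.8333)) / 5 = -11.8333/5 = -2.3667
  S[X_2,X_2] = ((-0.8333)·(-0.8333) + (-0.8333)·(-0.8333) + (0.1667)·(0.1667) + (0.1667)·(0.1667) + (3.1667)·(3.1667) + (-1.8333)·(-1.8333)) / 5 = 14.8333/5 = 2.9667
  S = [[4.5667, -2.3667],
 [-2.3667, 2.9667]].

Step 3 — invert S. det(S) = 4.5667·2.9667 - (-2.3667)² = 7.9467.
  S^{-1} = (1/det) · [[d, -b], [-b, a]] = [[0.3733, 0.2978],
 [0.2978, 0.5747]].

Step 4 — quadratic form (x̄ - mu_0)^T · S^{-1} · (x̄ - mu_0):
  S^{-1} · (x̄ - mu_0) = (-0.2139, 0.7844),
  (x̄ - mu_0)^T · [...] = (-2.8333)·(-0.2139) + (2.8333)·(0.7844) = 2.8286.

Step 5 — scale by n: T² = 6 · 2.8286 = 16.9715.

T² ≈ 16.9715


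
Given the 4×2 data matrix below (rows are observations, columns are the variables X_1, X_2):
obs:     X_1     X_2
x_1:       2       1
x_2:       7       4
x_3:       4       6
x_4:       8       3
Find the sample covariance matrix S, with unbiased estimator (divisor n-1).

Step 1 — column means:
  mean(X_1) = (2 + 7 + 4 + 8) / 4 = 21/4 = 5.25
  mean(X_2) = (1 + 4 + 6 + 3) / 4 = 14/4 = 3.5

Step 2 — sample covariance S[i,j] = (1/(n-1)) · Σ_k (x_{k,i} - mean_i) · (x_{k,j} - mean_j), with n-1 = 3.
  S[X_1,X_1] = ((-3.25)·(-3.25) + (1.75)·(1.75) + (-1.25)·(-1.25) + (2.75)·(2.75)) / 3 = 22.75/3 = 7.5833
  S[X_1,X_2] = ((-3.25)·(-2.5) + (1.75)·(0.5) + (-1.25)·(2.5) + (2.75)·(-0.5)) / 3 = 4.5/3 = 1.5
  S[X_2,X_2] = ((-2.5)·(-2.5) + (0.5)·(0.5) + (2.5)·(2.5) + (-0.5)·(-0.5)) / 3 = 13/3 = 4.3333

S is symmetric (S[j,i] = S[i,j]). Assembling:

S = [[7.5833, 1.5],
 [1.5, 4.3333]]


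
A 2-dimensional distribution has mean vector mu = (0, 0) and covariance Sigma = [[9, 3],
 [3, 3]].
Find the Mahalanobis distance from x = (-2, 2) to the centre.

Step 1 — centre the observation: (x - mu) = (-2, 2).

Step 2 — invert Sigma. det(Sigma) = 9·3 - (3)² = 18.
  Sigma^{-1} = (1/det) · [[d, -b], [-b, a]] = [[0.1667, -0.1667],
 [-0.1667, 0.5]].

Step 3 — form the quadratic (x - mu)^T · Sigma^{-1} · (x - mu):
  Sigma^{-1} · (x - mu) = (-0.6667, 1.3333).
  (x - mu)^T · [Sigma^{-1} · (x - mu)] = (-2)·(-0.6667) + (2)·(1.3333) = 4.

Step 4 — take square root: d = √(4) ≈ 2.

d(x, mu) = √(4) ≈ 2


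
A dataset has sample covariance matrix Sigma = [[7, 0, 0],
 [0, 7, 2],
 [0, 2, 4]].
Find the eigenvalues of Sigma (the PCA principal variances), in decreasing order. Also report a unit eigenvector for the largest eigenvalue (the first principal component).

Step 1 — characteristic polynomial p(λ) = det(λI - Sigma) = λ³ - tr·λ² + c_1·λ - det, where tr = trace, c_1 = sum of the principal 2×2 minors, det = det(Sigma):
  tr = 7 + 7 + 4 = 18,
  c_1 = (7·7 - (0)²) + (7·4 - (0)²) + (7·4 - (2)²) = 49 + 28 + 24 = 101,
  det = 7·(7·4 - (2)²) - (0)·((0)·4 - (2)·(0)) + (0)·((0)·(2) - 7·(0)) = 7·(24) - (0)·(0) + (0)·(0) = 168.
  So p(λ) = λ³ - 18λ² + 101λ - 168.
Step 2 — look for an integer root (rational root theorem: any rational root is an integer divisor of 168). Testing λ = 3:
  p(3) = 27 - 162 + 303 - 168 = 0  ✓
  Dividing out (λ - 3): p(λ) = (λ - 3)(λ² - 15λ + 56).
Step 3 — remaining eigenvalues from the quadratic λ² - 15λ + 56 = 0:
  Δ = 15² - 4·56 = 225 - 224 = 1,  λ = (15 ± √1)/2 = (15 ± 1)/2 = 8 or 7.
  Sorted: λ_1 = 8,  λ_2 = 7,  λ_3 = 3  (check: sum = 18 = tr ✓).

Step 4 — unit eigenvector for λ_1 = 8: v spans the null space of (Sigma - λ_1 I), whose rows are
  r_1 = (-1, 0, 0),  r_2 = (0, -1, 2),  r_3 = (0, 2, -4).
  v is orthogonal to every row, so take v ∝ r_1 × r_2 = ((0)·(2) - (0)·(-1), (0)·(0) - (-1)·(2), (-1)·(-1) - (0)·(0)) = (0, 2, 1).
  Let u = (0, 2, 1).
  ||u|| = √((0)² + (2)² + (1)²) = √(5) ≈ 2.2361,  v_1 = u/||u|| ≈ (0, 0.8944, 0.4472) (||v_1|| = 1).

λ_1 = 8,  λ_2 = 7,  λ_3 = 3;  v_1 ≈ (0, 0.8944, 0.4472)


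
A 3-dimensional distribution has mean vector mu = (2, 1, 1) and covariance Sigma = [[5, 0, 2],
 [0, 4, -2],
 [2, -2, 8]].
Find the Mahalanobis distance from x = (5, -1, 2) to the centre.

Step 1 — centre the observation: (x - mu) = (3, -2, 1).

Step 2 — invert Sigma (cofactor / det for 3×3, or solve directly):
  Sigma^{-1} = [[0.2258, -0.0323, -0.0645],
 [-0.0323, 0.2903, 0.0806],
 [-0.0645, 0.0806, 0.1613]].

Step 3 — form the quadratic (x - mu)^T · Sigma^{-1} · (x - mu):
  Sigma^{-1} · (x - mu) = (0.6774, -0.5968, -0.1935).
  (x - mu)^T · [Sigma^{-1} · (x - mu)] = (3)·(0.6774) + (-2)·(-0.5968) + (1)·(-0.1935) = 3.0323.

Step 4 — take square root: d = √(3.0323) ≈ 1.7413.

d(x, mu) = √(3.0323) ≈ 1.7413


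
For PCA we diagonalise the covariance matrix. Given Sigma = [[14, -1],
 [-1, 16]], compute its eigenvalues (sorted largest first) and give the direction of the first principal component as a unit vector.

Step 1 — characteristic polynomial of 2×2 Sigma:
  det(Sigma - λI) = λ² - trace · λ + det = 0.
  trace = 14 + 16 = 30, det = 14·16 - (-1)² = 223.
Step 2 — discriminant:
  Δ = trace² - 4·det = 900 - 892 = 8.
Step 3 — eigenvalues:
  λ = (trace ± √Δ)/2 = (30 ± 2.8284)/2,
  λ_1 = 16.4142,  λ_2 = 13.5858.

Step 4 — unit eigenvector for λ_1: solve (Sigma - λ_1 I)v = 0. First row:
  (14 - 16.4142)·v_x + (-1)·v_y = 0, i.e. (-2.4142)·v_x + (-1)·v_y = 0,
  so v ∝ (b, λ_1 - a) = (-1, 2.4142); multiply by -1 so the first entry is positive: u = (1, -2.4142).
  ||u|| = √((1)² + (-2.4142)²) = √(6.8284) ≈ 2.6131,
  v_1 = u/||u|| ≈ (0.3827, -0.9239) (||v_1|| = 1).

λ_1 = 16.4142,  λ_2 = 13.5858;  v_1 ≈ (0.3827, -0.9239)


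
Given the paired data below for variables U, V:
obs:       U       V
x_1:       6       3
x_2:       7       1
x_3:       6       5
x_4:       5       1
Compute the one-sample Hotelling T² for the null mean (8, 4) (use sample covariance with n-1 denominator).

Step 1 — sample mean vector:
  mean(U) = (6 + 7 + 6 + 5) / 4 = 24/4 = 6
  mean(V) = (3 + 1 + 5 + 1) / 4 = 10/4 = 2.5
  x̄ = (6, 2.5),  deviation x̄ - mu_0 = (6, 2.5) - (8, 4) = (-2, -1.5).

Step 2 — sample covariance matrix, S[i,j] = (1/(n-1)) · Σ_k (x_{k,i} - mean_i) · (x_{k,j} - mean_j), divisor n-1 = 3:
  S[U,U] = ((0)·(0) + (1)·(1) + (0)·(0) + (-1)·(-1)) / 3 = 2/3 = 0.6667
  S[U,V] = ((0)·(0.5) + (1)·(-1.5) + (0)·(2.5) + (-1)·(-1.5)) / 3 = 0/3 = 0
  S[V,V] = ((0.5)·(0.5) + (-1.5)·(-1.5) + (2.5)·(2.5) + (-1.5)·(-1.5)) / 3 = 11/3 = 3.6667
  S = [[0.6667, 0],
 [0, 3.6667]].

Step 3 — invert S. det(S) = 0.6667·3.6667 - (0)² = 2.4444.
  S^{-1} = (1/det) · [[d, -b], [-b, a]] = [[1.5, 0],
 [0, 0.2727]].

Step 4 — quadratic form (x̄ - mu_0)^T · S^{-1} · (x̄ - mu_0):
  S^{-1} · (x̄ - mu_0) = (-3, -0.4091),
  (x̄ - mu_0)^T · [...] = (-2)·(-3) + (-1.5)·(-0.4091) = 6.6136.

Step 5 — scale by n: T² = 4 · 6.6136 = 26.4545.

T² ≈ 26.4545


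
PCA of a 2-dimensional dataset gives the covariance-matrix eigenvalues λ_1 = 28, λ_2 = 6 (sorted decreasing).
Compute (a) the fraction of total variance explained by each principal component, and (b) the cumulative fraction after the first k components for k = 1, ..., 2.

Step 1 — total variance = trace(Sigma) = Σ λ_i = 28 + 6 = 34.

Step 2 — fraction explained by component i = λ_i / Σ λ:
  PC1: 28/34 = 0.8235
  PC2: 6/34 = 0.1765

Step 3 — cumulative fraction after k components = (λ_1 + ... + λ_k) / Σ λ:
  k = 1: 28/34 = 0.8235
  k = 2: (28 + 6)/34 = 34/34 = 1

Summary (fraction, with percent):

explained: PC1 0.8235 (82.35%), PC2 0.1765 (17.65%);  cumulative: 0.8235, 1


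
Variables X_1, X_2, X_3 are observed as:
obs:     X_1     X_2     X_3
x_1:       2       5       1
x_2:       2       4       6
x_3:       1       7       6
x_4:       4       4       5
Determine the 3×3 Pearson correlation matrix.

Step 1 — column means:
  mean(X_1) = (2 + 2 + 1 + 4) / 4 = 9/4 = 2.25
  mean(X_2) = (5 + 4 + 7 + 4) / 4 = 20/4 = 5
  mean(X_3) = (1 + 6 + 6 + 5) / 4 = 18/4 = 4.5

Step 2 — sample variances and covariances s[i,j] = (1/(n-1)) · Σ_k (x_{k,i} - mean_i) · (x_{k,j} - mean_j), with n-1 = 3:
  s[X_1,X_1] = ((-0.25)·(-0.25) + (-0.25)·(-0.25) + (-1.25)·(-1.25) + (1.75)·(1.75)) / 3 = 4.75/3 = 1.5833
  s[X_1,X_2] = ((-0.25)·(0) + (-0.25)·(-1) + (-1.25)·(2) + (1.75)·(-1)) / 3 = -4/3 = -1.3333
  s[X_1,X_3] = ((-0.25)·(-3.5) + (-0.25)·(1.5) + (-1.25)·(1.5) + (1.75)·(0.5)) / 3 = -0.5/3 = -0.1667
  s[X_2,X_2] = ((0)·(0) + (-1)·(-1) + (2)·(2) + (-1)·(-1)) / 3 = 6/3 = 2
  s[X_2,X_3] = ((0)·(-3.5) + (-1)·(1.5) + (2)·(1.5) + (-1)·(0.5)) / 3 = 1/3 = 0.3333
  s[X_3,X_3] = ((-3.5)·(-3.5) + (1.5)·(1.5) + (1.5)·(1.5) + (0.5)·(0.5)) / 3 = 17/3 = 5.6667
  Sample standard deviations s_i = √(s[i,i]):
  s(X_1) = √(1.5833) = 1.2583
  s(X_2) = √(2) = 1.4142
  s(X_3) = √(5.6667) = 2.3805

Step 3 — r_{ij} = s_{ij} / (s_i · s_j):
  r[X_1,X_1] = 1 (diagonal).
  r[X_1,X_2] = -1.3333 / (1.2583 · 1.4142) = -1.3333 / 1.7795 = -0.7493
  r[X_1,X_3] = -0.1667 / (1.2583 · 2.3805) = -0.1667 / 2.9954 = -0.0556
  r[X_2,X_2] = 1 (diagonal).
  r[X_2,X_3] = 0.3333 / (1.4142 · 2.3805) = 0.3333 / 3.3665 = 0.099
  r[X_3,X_3] = 1 (diagonal).

R is symmetric with unit diagonal. Assembling:

R = [[1, -0.7493, -0.0556],
 [-0.7493, 1, 0.099],
 [-0.0556, 0.099, 1]]


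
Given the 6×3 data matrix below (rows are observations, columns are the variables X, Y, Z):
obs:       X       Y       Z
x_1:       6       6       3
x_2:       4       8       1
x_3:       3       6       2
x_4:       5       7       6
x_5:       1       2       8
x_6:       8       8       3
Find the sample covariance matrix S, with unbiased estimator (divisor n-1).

Step 1 — column means:
  mean(X) = (6 + 4 + 3 + 5 + 1 + 8) / 6 = 27/6 = 4.5
  mean(Y) = (6 + 8 + 6 + 7 + 2 + 8) / 6 = 37/6 = 6.1667
  mean(Z) = (3 + 1 + 2 + 6 + 8 + 3) / 6 = 23/6 = 3.8333

Step 2 — sample covariance S[i,j] = (1/(n-1)) · Σ_k (x_{k,i} - mean_i) · (x_{k,j} - mean_j), with n-1 = 5.
  S[X,X] = ((1.5)·(1.5) + (-0.5)·(-0.5) + (-1.5)·(-1.5) + (0.5)·(0.5) + (-3.5)·(-3.5) + (3.5)·(3.5)) / 5 = 29.5/5 = 5.9
  S[X,Y] = ((1.5)·(-0.1667) + (-0.5)·(1.8333) + (-1.5)·(-0.1667) + (0.5)·(0.8333) + (-3.5)·(-4.1667) + (3.5)·(1.8333)) / 5 = 20.5/5 = 4.1
  S[X,Z] = ((1.5)·(-0.8333) + (-0.5)·(-2.8333) + (-1.5)·(-1.8333) + (0.5)·(2.1667) + (-3.5)·(4.1667) + (3.5)·(-0.8333)) / 5 = -13.5/5 = -2.7
  S[Y,Y] = ((-0.1667)·(-0.1667) + (1.8333)·(1.8333) + (-0.1667)·(-0.1667) + (0.8333)·(0.8333) + (-4.1667)·(-4.1667) + (1.8333)·(1.8333)) / 5 = 24.8333/5 = 4.9667
  S[Y,Z] = ((-0.1667)·(-0.8333) + (1.8333)·(-2.8333) + (-0.1667)·(-1.8333) + (0.8333)·(2.1667) + (-4.1667)·(4.1667) + (1.8333)·(-0.8333)) / 5 = -21.8333/5 = -4.3667
  S[Z,Z] = ((-0.8333)·(-0.8333) + (-2.8333)·(-2.8333) + (-1.8333)·(-1.8333) + (2.1667)·(2.1667) + (4.1667)·(4.1667) + (-0.8333)·(-0.8333)) / 5 = 34.8333/5 = 6.9667

S is symmetric (S[j,i] = S[i,j]). Assembling:

S = [[5.9, 4.1, -2.7],
 [4.1, 4.9667, -4.3667],
 [-2.7, -4.3667, 6.9667]]


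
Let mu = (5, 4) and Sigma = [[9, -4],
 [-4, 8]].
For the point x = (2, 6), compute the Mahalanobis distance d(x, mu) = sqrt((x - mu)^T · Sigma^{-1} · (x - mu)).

Step 1 — centre the observation: (x - mu) = (-3, 2).

Step 2 — invert Sigma. det(Sigma) = 9·8 - (-4)² = 56.
  Sigma^{-1} = (1/det) · [[d, -b], [-b, a]] = [[0.1429, 0.0714],
 [0.0714, 0.1607]].

Step 3 — form the quadratic (x - mu)^T · Sigma^{-1} · (x - mu):
  Sigma^{-1} · (x - mu) = (-0.2857, 0.1071).
  (x - mu)^T · [Sigma^{-1} · (x - mu)] = (-3)·(-0.2857) + (2)·(0.1071) = 1.0714.

Step 4 — take square root: d = √(1.0714) ≈ 1.0351.

d(x, mu) = √(1.0714) ≈ 1.0351


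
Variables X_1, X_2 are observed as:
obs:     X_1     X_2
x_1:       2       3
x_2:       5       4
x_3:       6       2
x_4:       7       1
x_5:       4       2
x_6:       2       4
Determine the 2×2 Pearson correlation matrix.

Step 1 — column means:
  mean(X_1) = (2 + 5 + 6 + 7 + 4 + 2) / 6 = 26/6 = 4.3333
  mean(X_2) = (3 + 4 + 2 + 1 + 2 + 4) / 6 = 16/6 = 2.6667

Step 2 — sample variances and covariances s[i,j] = (1/(n-1)) · Σ_k (x_{k,i} - mean_i) · (x_{k,j} - mean_j), with n-1 = 5:
  s[X_1,X_1] = ((-2.3333)·(-2.3333) + (0.6667)·(0.6667) + (1.6667)·(1.6667) + (2.6667)·(2.6667) + (-0.3333)·(-0.3333) + (-2.3333)·(-2.3333)) / 5 = 21.3333/5 = 4.2667
  s[X_1,X_2] = ((-2.3333)·(0.3333) + (0.6667)·(1.3333) + (1.6667)·(-0.6667) + (2.6667)·(-1.6667) + (-0.3333)·(-0.6667) + (-2.3333)·(1.3333)) / 5 = -8.3333/5 = -1.6667
  s[X_2,X_2] = ((0.3333)·(0.3333) + (1.3333)·(1.3333) + (-0.6667)·(-0.6667) + (-1.6667)·(-1.6667) + (-0.6667)·(-0.6667) + (1.3333)·(1.3333)) / 5 = 7.3333/5 = 1.4667
  Sample standard deviations s_i = √(s[i,i]):
  s(X_1) = √(4.2667) = 2.0656
  s(X_2) = √(1.4667) = 1.2111

Step 3 — r_{ij} = s_{ij} / (s_i · s_j):
  r[X_1,X_1] = 1 (diagonal).
  r[X_1,X_2] = -1.6667 / (2.0656 · 1.2111) = -1.6667 / 2.5016 = -0.6663
  r[X_2,X_2] = 1 (diagonal).

R is symmetric with unit diagonal. Assembling:

R = [[1, -0.6663],
 [-0.6663, 1]]


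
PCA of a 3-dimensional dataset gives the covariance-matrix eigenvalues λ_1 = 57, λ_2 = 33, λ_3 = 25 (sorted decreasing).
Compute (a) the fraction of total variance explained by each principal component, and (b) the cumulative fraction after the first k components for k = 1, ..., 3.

Step 1 — total variance = trace(Sigma) = Σ λ_i = 57 + 33 + 25 = 115.

Step 2 — fraction explained by component i = λ_i / Σ λ:
  PC1: 57/115 = 0.4957
  PC2: 33/115 = 0.287
  PC3: 25/115 = 0.2174

Step 3 — cumulative fraction after k components = (λ_1 + ... + λ_k) / Σ λ:
  k = 1: 57/115 = 0.4957
  k = 2: (57 + 33)/115 = 90/115 = 0.7826
  k = 3: (57 + 33 + 25)/115 = 115/115 = 1

Summary (fraction, with percent):

explained: PC1 0.4957 (49.57%), PC2 0.287 (28.7%), PC3 0.2174 (21.74%);  cumulative: 0.4957, 0.7826, 1


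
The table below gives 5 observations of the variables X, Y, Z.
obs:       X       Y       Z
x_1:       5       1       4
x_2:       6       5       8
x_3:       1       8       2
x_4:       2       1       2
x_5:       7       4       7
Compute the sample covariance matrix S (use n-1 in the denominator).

Step 1 — column means:
  mean(X) = (5 + 6 + 1 + 2 + 7) / 5 = 21/5 = 4.2
  mean(Y) = (1 + 5 + 8 + 1 + 4) / 5 = 19/5 = 3.8
  mean(Z) = (4 + 8 + 2 + 2 + 7) / 5 = 23/5 = 4.6

Step 2 — sample covariance S[i,j] = (1/(n-1)) · Σ_k (x_{k,i} - mean_i) · (x_{k,j} - mean_j), with n-1 = 4.
  S[X,X] = ((0.8)·(0.8) + (1.8)·(1.8) + (-3.2)·(-3.2) + (-2.2)·(-2.2) + (2.8)·(2.8)) / 4 = 26.8/4 = 6.7
  S[X,Y] = ((0.8)·(-2.8) + (1.8)·(1.2) + (-3.2)·(4.2) + (-2.2)·(-2.8) + (2.8)·(0.2)) / 4 = -6.8/4 = -1.7
  S[X,Z] = ((0.8)·(-0.6) + (1.8)·(3.4) + (-3.2)·(-2.6) + (-2.2)·(-2.6) + (2.8)·(2.4)) / 4 = 26.4/4 = 6.6
  S[Y,Y] = ((-2.8)·(-2.8) + (1.2)·(1.2) + (4.2)·(4.2) + (-2.8)·(-2.8) + (0.2)·(0.2)) / 4 = 34.8/4 = 8.7
  S[Y,Z] = ((-2.8)·(-0.6) + (1.2)·(3.4) + (4.2)·(-2.6) + (-2.8)·(-2.6) + (0.2)·(2.4)) / 4 = 2.6/4 = 0.65
  S[Z,Z] = ((-0.6)·(-0.6) + (3.4)·(3.4) + (-2.6)·(-2.6) + (-2.6)·(-2.6) + (2.4)·(2.4)) / 4 = 31.2/4 = 7.8

S is symmetric (S[j,i] = S[i,j]). Assembling:

S = [[6.7, -1.7, 6.6],
 [-1.7, 8.7, 0.65],
 [6.6, 0.65, 7.8]]


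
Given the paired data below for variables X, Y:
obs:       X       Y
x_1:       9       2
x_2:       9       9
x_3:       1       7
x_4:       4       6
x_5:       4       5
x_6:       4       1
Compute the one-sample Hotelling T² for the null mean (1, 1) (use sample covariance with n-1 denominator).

Step 1 — sample mean vector:
  mean(X) = (9 + 9 + 1 + 4 + 4 + 4) / 6 = 31/6 = 5.1667
  mean(Y) = (2 + 9 + 7 + 6 + 5 + 1) / 6 = 30/6 = 5
  x̄ = (5.1667, 5),  deviation x̄ - mu_0 = (5.1667, 5) - (1, 1) = (4.1667, 4).

Step 2 — sample covariance matrix, S[i,j] = (1/(n-1)) · Σ_k (x_{k,i} - mean_i) · (x_{k,j} - mean_j), divisor n-1 = 5:
  S[X,X] = ((3.8333)·(3.8333) + (3.8333)·(3.8333) + (-4.1667)·(-4.1667) + (-1.1667)·(-1.1667) + (-1.1667)·(-1.1667) + (-1.1667)·(-1.1667)) / 5 = 50.8333/5 = 10.1667
  S[X,Y] = ((3.8333)·(-3) + (3.8333)·(4) + (-4.1667)·(2) + (-1.1667)·(1) + (-1.1667)·(0) + (-1.1667)·(-4)) / 5 = -1/5 = -0.2
  S[Y,Y] = ((-3)·(-3) + (4)·(4) + (2)·(2) + (1)·(1) + (0)·(0) + (-4)·(-4)) / 5 = 46/5 = 9.2
  S = [[10.1667, -0.2],
 [-0.2, 9.2]].

Step 3 — invert S. det(S) = 10.1667·9.2 - (-0.2)² = 93.4933.
  S^{-1} = (1/det) · [[d, -b], [-b, a]] = [[0.0984, 0.0021],
 [0.0021, 0.1087]].

Step 4 — quadratic form (x̄ - mu_0)^T · S^{-1} · (x̄ - mu_0):
  S^{-1} · (x̄ - mu_0) = (0.4186, 0.4439),
  (x̄ - mu_0)^T · [...] = (4.1667)·(0.4186) + (4)·(0.4439) = 3.5196.

Step 5 — scale by n: T² = 6 · 3.5196 = 21.1174.

T² ≈ 21.1174


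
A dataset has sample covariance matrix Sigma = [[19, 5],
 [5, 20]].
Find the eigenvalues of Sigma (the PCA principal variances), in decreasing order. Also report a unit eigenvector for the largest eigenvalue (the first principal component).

Step 1 — characteristic polynomial of 2×2 Sigma:
  det(Sigma - λI) = λ² - trace · λ + det = 0.
  trace = 19 + 20 = 39, det = 19·20 - (5)² = 355.
Step 2 — discriminant:
  Δ = trace² - 4·det = 1521 - 1420 = 101.
Step 3 — eigenvalues:
  λ = (trace ± √Δ)/2 = (39 ± 10.0499)/2,
  λ_1 = 24.5249,  λ_2 = 14.4751.

Step 4 — unit eigenvector for λ_1: solve (Sigma - λ_1 I)v = 0. First row:
  (19 - 24.5249)·v_x + (5)·v_y = 0, i.e. (-5.5249)·v_x + (5)·v_y = 0,
  so v ∝ (b, λ_1 - a) = (5, 5.5249) = u.
  ||u|| = √((5)² + (5.5249)²) = √(55.5249) ≈ 7.4515,
  v_1 = u/||u|| ≈ (0.671, 0.7415) (||v_1|| = 1).

λ_1 = 24.5249,  λ_2 = 14.4751;  v_1 ≈ (0.671, 0.7415)


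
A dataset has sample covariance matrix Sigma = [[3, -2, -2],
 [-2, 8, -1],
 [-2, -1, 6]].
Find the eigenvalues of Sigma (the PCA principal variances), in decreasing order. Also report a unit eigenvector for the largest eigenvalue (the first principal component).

Step 1 — characteristic polynomial p(λ) = det(λI - Sigma) = λ³ - tr·λ² + c_1·λ - det, where tr = trace, c_1 = sum of the principal 2×2 minors, det = det(Sigma):
  tr = 3 + 8 + 6 = 17,
  c_1 = (3·8 - (-2)²) + (3·6 - (-2)²) + (8·6 - (-1)²) = 20 + 14 + 47 = 81,
  det = 3·(8·6 - (-1)²) - (-2)·((-2)·6 - (-1)·(-2)) + (-2)·((-2)·(-1) - 8·(-2)) = 3·(47) - (-2)·(-14) + (-2)·(18) = 77.
  So p(λ) = λ³ - 17λ² + 81λ - 77.
Step 2 — look for an integer root (rational root theorem: any rational root is an integer divisor of 77). Testing λ = 7:
  p(7) = 343 - 833 + 567 - 77 = 0  ✓
  Dividing out (λ - 7): p(λ) = (λ - 7)(λ² - 10λ + 11).
Step 3 — remaining eigenvalues from the quadratic λ² - 10λ + 11 = 0:
  Δ = 10² - 4·11 = 100 - 44 = 56,  λ = (10 ± √56)/2 = (10 ± 7.4833)/2 ≈ 8.7417 or 1.2583.
  Sorted: λ_1 = 8.7417,  λ_2 = 7,  λ_3 = 1.2583  (check: sum = 17 = tr ✓).

Step 4 — unit eigenvector for λ_1 ≈ 8.7417: v spans the null space of (Sigma - λ_1 I), whose rows are
  r_1 = (-5.7417, -2, -2),  r_2 = (-2, -0.7417, -1),  r_3 = (-2, -1, -2.7417).
  v is orthogonal to every row, so take v ∝ r_1 × r_2 = ((-2)·(-1) - (-2)·(-0.7417), (-2)·(-2) - (-5.7417)·(-1), (-5.7417)·(-0.7417) - (-2)·(-2)) ≈ (0.5167, -1.7417, 0.2583).
  Let u = (0.5167, -1.7417, 0.2583).
  ||u|| = √((0.5167)² + (-1.7417)² + (0.2583)²) = √(3.3671) ≈ 1.835,  v_1 = u/||u|| ≈ (0.2816, -0.9492, 0.1408) (||v_1|| = 1).

λ_1 = 8.7417,  λ_2 = 7,  λ_3 = 1.2583;  v_1 ≈ (0.2816, -0.9492, 0.1408)


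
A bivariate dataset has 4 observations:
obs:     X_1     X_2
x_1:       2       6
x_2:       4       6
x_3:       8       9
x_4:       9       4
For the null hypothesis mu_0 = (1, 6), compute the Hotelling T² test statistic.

Step 1 — sample mean vector:
  mean(X_1) = (2 + 4 + 8 + 9) / 4 = 23/4 = 5.75
  mean(X_2) = (6 + 6 + 9 + 4) / 4 = 25/4 = 6.25
  x̄ = (5.75, 6.25),  deviation x̄ - mu_0 = (5.75, 6.25) - (1, 6) = (4.75, 0.25).

Step 2 — sample covariance matrix, S[i,j] = (1/(n-1)) · Σ_k (x_{k,i} - mean_i) · (x_{k,j} - mean_j), divisor n-1 = 3:
  S[X_1,X_1] = ((-3.75)·(-3.75) + (-1.75)·(-1.75) + (2.25)·(2.25) + (3.25)·(3.25)) / 3 = 32.75/3 = 10.9167
  S[X_1,X_2] = ((-3.75)·(-0.25) + (-1.75)·(-0.25) + (2.25)·(2.75) + (3.25)·(-2.25)) / 3 = 0.25/3 = 0.0833
  S[X_2,X_2] = ((-0.25)·(-0.25) + (-0.25)·(-0.25) + (2.75)·(2.75) + (-2.25)·(-2.25)) / 3 = 12.75/3 = 4.25
  S = [[10.9167, 0.0833],
 [0.0833, 4.25]].

Step 3 — invert S. det(S) = 10.9167·4.25 - (0.0833)² = 46.3889.
  S^{-1} = (1/det) · [[d, -b], [-b, a]] = [[0.0916, -0.0018],
 [-0.0018, 0.2353]].

Step 4 — quadratic form (x̄ - mu_0)^T · S^{-1} · (x̄ - mu_0):
  S^{-1} · (x̄ - mu_0) = (0.4347, 0.0503),
  (x̄ - mu_0)^T · [...] = (4.75)·(0.4347) + (0.25)·(0.0503) = 2.0775.

Step 5 — scale by n: T² = 4 · 2.0775 = 8.3102.

T² ≈ 8.3102


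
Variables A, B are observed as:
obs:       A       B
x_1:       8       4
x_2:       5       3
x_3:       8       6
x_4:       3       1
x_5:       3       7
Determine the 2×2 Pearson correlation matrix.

Step 1 — column means:
  mean(A) = (8 + 5 + 8 + 3 + 3) / 5 = 27/5 = 5.4
  mean(B) = (4 + 3 + 6 + 1 + 7) / 5 = 21/5 = 4.2

Step 2 — sample variances and covariances s[i,j] = (1/(n-1)) · Σ_k (x_{k,i} - mean_i) · (x_{k,j} - mean_j), with n-1 = 4:
  s[A,A] = ((2.6)·(2.6) + (-0.4)·(-0.4) + (2.6)·(2.6) + (-2.4)·(-2.4) + (-2.4)·(-2.4)) / 4 = 25.2/4 = 6.3
  s[A,B] = ((2.6)·(-0.2) + (-0.4)·(-1.2) + (2.6)·(1.8) + (-2.4)·(-3.2) + (-2.4)·(2.8)) / 4 = 5.6/4 = 1.4
  s[B,B] = ((-0.2)·(-0.2) + (-1.2)·(-1.2) + (1.8)·(1.8) + (-3.2)·(-3.2) + (2.8)·(2.8)) / 4 = 22.8/4 = 5.7
  Sample standard deviations s_i = √(s[i,i]):
  s(A) = √(6.3) = 2.51
  s(B) = √(5.7) = 2.3875

Step 3 — r_{ij} = s_{ij} / (s_i · s_j):
  r[A,A] = 1 (diagonal).
  r[A,B] = 1.4 / (2.51 · 2.3875) = 1.4 / 5.9925 = 0.2336
  r[B,B] = 1 (diagonal).

R is symmetric with unit diagonal. Assembling:

R = [[1, 0.2336],
 [0.2336, 1]]


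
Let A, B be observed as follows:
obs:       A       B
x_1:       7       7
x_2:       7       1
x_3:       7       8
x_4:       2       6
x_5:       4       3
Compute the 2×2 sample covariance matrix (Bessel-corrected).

Step 1 — column means:
  mean(A) = (7 + 7 + 7 + 2 + 4) / 5 = 27/5 = 5.4
  mean(B) = (7 + 1 + 8 + 6 + 3) / 5 = 25/5 = 5

Step 2 — sample covariance S[i,j] = (1/(n-1)) · Σ_k (x_{k,i} - mean_i) · (x_{k,j} - mean_j), with n-1 = 4.
  S[A,A] = ((1.6)·(1.6) + (1.6)·(1.6) + (1.6)·(1.6) + (-3.4)·(-3.4) + (-1.4)·(-1.4)) / 4 = 21.2/4 = 5.3
  S[A,B] = ((1.6)·(2) + (1.6)·(-4) + (1.6)·(3) + (-3.4)·(1) + (-1.4)·(-2)) / 4 = 1/4 = 0.25
  S[B,B] = ((2)·(2) + (-4)·(-4) + (3)·(3) + (1)·(1) + (-2)·(-2)) / 4 = 34/4 = 8.5

S is symmetric (S[j,i] = S[i,j]). Assembling:

S = [[5.3, 0.25],
 [0.25, 8.5]]


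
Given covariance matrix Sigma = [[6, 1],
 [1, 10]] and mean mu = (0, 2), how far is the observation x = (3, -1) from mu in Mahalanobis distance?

Step 1 — centre the observation: (x - mu) = (3, -3).

Step 2 — invert Sigma. det(Sigma) = 6·10 - (1)² = 59.
  Sigma^{-1} = (1/det) · [[d, -b], [-b, a]] = [[0.1695, -0.0169],
 [-0.0169, 0.1017]].

Step 3 — form the quadratic (x - mu)^T · Sigma^{-1} · (x - mu):
  Sigma^{-1} · (x - mu) = (0.5593, -0.3559).
  (x - mu)^T · [Sigma^{-1} · (x - mu)] = (3)·(0.5593) + (-3)·(-0.3559) = 2.7458.

Step 4 — take square root: d = √(2.7458) ≈ 1.657.

d(x, mu) = √(2.7458) ≈ 1.657


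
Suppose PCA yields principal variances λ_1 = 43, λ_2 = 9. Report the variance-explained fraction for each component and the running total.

Step 1 — total variance = trace(Sigma) = Σ λ_i = 43 + 9 = 52.

Step 2 — fraction explained by component i = λ_i / Σ λ:
  PC1: 43/52 = 0.8269
  PC2: 9/52 = 0.1731

Step 3 — cumulative fraction after k components = (λ_1 + ... + λ_k) / Σ λ:
  k = 1: 43/52 = 0.8269
  k = 2: (43 + 9)/52 = 52/52 = 1

Summary (fraction, with percent):

explained: PC1 0.8269 (82.69%), PC2 0.1731 (17.31%);  cumulative: 0.8269, 1


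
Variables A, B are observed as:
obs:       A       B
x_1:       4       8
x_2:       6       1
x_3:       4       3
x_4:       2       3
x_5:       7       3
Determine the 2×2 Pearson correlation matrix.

Step 1 — column means:
  mean(A) = (4 + 6 + 4 + 2 + 7) / 5 = 23/5 = 4.6
  mean(B) = (8 + 1 + 3 + 3 + 3) / 5 = 18/5 = 3.6

Step 2 — sample variances and covariances s[i,j] = (1/(n-1)) · Σ_k (x_{k,i} - mean_i) · (x_{k,j} - mean_j), with n-1 = 4:
  s[A,A] = ((-0.6)·(-0.6) + (1.4)·(1.4) + (-0.6)·(-0.6) + (-2.6)·(-2.6) + (2.4)·(2.4)) / 4 = 15.2/4 = 3.8
  s[A,B] = ((-0.6)·(4.4) + (1.4)·(-2.6) + (-0.6)·(-0.6) + (-2.6)·(-0.6) + (2.4)·(-0.6)) / 4 = -5.8/4 = -1.45
  s[B,B] = ((4.4)·(4.4) + (-2.6)·(-2.6) + (-0.6)·(-0.6) + (-0.6)·(-0.6) + (-0.6)·(-0.6)) / 4 = 27.2/4 = 6.8
  Sample standard deviations s_i = √(s[i,i]):
  s(A) = √(3.8) = 1.9494
  s(B) = √(6.8) = 2.6077

Step 3 — r_{ij} = s_{ij} / (s_i · s_j):
  r[A,A] = 1 (diagonal).
  r[A,B] = -1.45 / (1.9494 · 2.6077) = -1.45 / 5.0833 = -0.2852
  r[B,B] = 1 (diagonal).

R is symmetric with unit diagonal. Assembling:

R = [[1, -0.2852],
 [-0.2852, 1]]


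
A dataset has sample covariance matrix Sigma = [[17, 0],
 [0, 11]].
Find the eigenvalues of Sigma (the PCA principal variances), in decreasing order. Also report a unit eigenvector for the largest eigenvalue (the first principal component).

Step 1 — characteristic polynomial of 2×2 Sigma:
  det(Sigma - λI) = λ² - trace · λ + det = 0.
  trace = 17 + 11 = 28, det = 17·11 - (0)² = 187.
Step 2 — discriminant:
  Δ = trace² - 4·det = 784 - 748 = 36.
Step 3 — eigenvalues:
  λ = (trace ± √Δ)/2 = (28 ± 6)/2,
  λ_1 = 17,  λ_2 = 11.

Step 4 — unit eigenvector for λ_1: Sigma is diagonal, so its eigenvectors are the coordinate axes. λ_1 = 17 is the diagonal entry on the first coordinate axis, hence
  v_1 = (1, 0) (||v_1|| = 1).

λ_1 = 17,  λ_2 = 11;  v_1 ≈ (1, 0)


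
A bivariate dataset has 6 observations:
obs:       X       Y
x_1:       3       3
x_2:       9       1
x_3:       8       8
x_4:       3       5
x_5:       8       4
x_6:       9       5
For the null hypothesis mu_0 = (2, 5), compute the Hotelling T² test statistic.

Step 1 — sample mean vector:
  mean(X) = (3 + 9 + 8 + 3 + 8 + 9) / 6 = 40/6 = 6.6667
  mean(Y) = (3 + 1 + 8 + 5 + 4 + 5) / 6 = 26/6 = 4.3333
  x̄ = (6.6667, 4.3333),  deviation x̄ - mu_0 = (6.6667, 4.3333) - (2, 5) = (4.6667, -0.6667).

Step 2 — sample covariance matrix, S[i,j] = (1/(n-1)) · Σ_k (x_{k,i} - mean_i) · (x_{k,j} - mean_j), divisor n-1 = 5:
  S[X,X] = ((-3.6667)·(-3.6667) + (2.3333)·(2.3333) + (1.3333)·(1.3333) + (-3.6667)·(-3.6667) + (1.3333)·(1.3333) + (2.3333)·(2.3333)) / 5 = 41.3333/5 = 8.2667
  S[X,Y] = ((-3.6667)·(-1.3333) + (2.3333)·(-3.3333) + (1.3333)·(3.6667) + (-3.6667)·(0.6667) + (1.3333)·(-0.3333) + (2.3333)·(0.6667)) / 5 = 0.6667/5 = 0.1333
  S[Y,Y] = ((-1.3333)·(-1.3333) + (-3.3333)·(-3.3333) + (3.6667)·(3.6667) + (0.6667)·(0.6667) + (-0.3333)·(-0.3333) + (0.6667)·(0.6667)) / 5 = 27.3333/5 = 5.4667
  S = [[8.2667, 0.1333],
 [0.1333, 5.4667]].

Step 3 — invert S. det(S) = 8.2667·5.4667 - (0.1333)² = 45.1733.
  S^{-1} = (1/det) · [[d, -b], [-b, a]] = [[0.121, -0.003],
 [-0.003, 0.183]].

Step 4 — quadratic form (x̄ - mu_0)^T · S^{-1} · (x̄ - mu_0):
  S^{-1} · (x̄ - mu_0) = (0.5667, -0.1358),
  (x̄ - mu_0)^T · [...] = (4.6667)·(0.5667) + (-0.6667)·(-0.1358) = 2.7351.

Step 5 — scale by n: T² = 6 · 2.7351 = 16.4109.

T² ≈ 16.4109


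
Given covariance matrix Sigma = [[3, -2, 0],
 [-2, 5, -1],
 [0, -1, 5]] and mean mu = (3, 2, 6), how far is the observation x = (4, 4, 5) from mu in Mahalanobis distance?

Step 1 — centre the observation: (x - mu) = (1, 2, -1).

Step 2 — invert Sigma (cofactor / det for 3×3, or solve directly):
  Sigma^{-1} = [[0.4615, 0.1923, 0.0385],
 [0.1923, 0.2885, 0.0577],
 [0.0385, 0.0577, 0.2115]].

Step 3 — form the quadratic (x - mu)^T · Sigma^{-1} · (x - mu):
  Sigma^{-1} · (x - mu) = (0.8077, 0.7115, -0.0577).
  (x - mu)^T · [Sigma^{-1} · (x - mu)] = (1)·(0.8077) + (2)·(0.7115) + (-1)·(-0.0577) = 2.2885.

Step 4 — take square root: d = √(2.2885) ≈ 1.5128.

d(x, mu) = √(2.2885) ≈ 1.5128
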